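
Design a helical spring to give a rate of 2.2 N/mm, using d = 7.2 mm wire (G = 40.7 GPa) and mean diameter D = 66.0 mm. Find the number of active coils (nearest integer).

22

N_a = Gd⁴/(8D³k) = (40.7×10³ × 7.2⁴)/(8 × 66.0³ × 2.2)
    = 1.09377e+08 / 5.05993e+06 = 21.62 → 22 coils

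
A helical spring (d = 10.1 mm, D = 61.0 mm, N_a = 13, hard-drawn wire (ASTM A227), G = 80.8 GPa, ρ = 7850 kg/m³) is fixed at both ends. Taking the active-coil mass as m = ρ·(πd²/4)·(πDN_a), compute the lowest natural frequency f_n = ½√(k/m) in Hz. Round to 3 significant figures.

k = Gd⁴/(8D³N_a) = (80.8×10³)(10.1⁴)/(8·61.0³·13) = 35.618 N/mm = 35618 N/m
Wire length L = πDN_a = π·61.0·13 = 2491.3 mm
m = ρ·(πd²/4)·L = 7850 × 80.118×10⁻⁶ m² × 2.4913 m = 1.5668 kg
f_n = ½√(k/m) = 0.5·√(35618/1.5668) = 0.5·√(22733) = 75.387 Hz

75.4 Hz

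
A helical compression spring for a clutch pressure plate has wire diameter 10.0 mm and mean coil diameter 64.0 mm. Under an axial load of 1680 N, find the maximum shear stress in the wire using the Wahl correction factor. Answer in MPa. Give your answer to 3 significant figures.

338 MPa

Spring index C = D/d = 64.0/10.0 = 6.4000
K_W = (4C−1)/(4C−4) + 0.615/C = 24.600/21.600 + 0.0961 = 1.2350
τ₀ = 8FD/(πd³) = 8·1680·64.0/(π·10.0³) = 860160/3141.6 = 273.8 MPa
τ_max = K·τ₀ = 1.2350 × 273.8 = 338.14 MPa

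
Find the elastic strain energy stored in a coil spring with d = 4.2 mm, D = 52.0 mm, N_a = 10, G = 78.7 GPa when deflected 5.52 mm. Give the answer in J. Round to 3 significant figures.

0.0332 J

k = Gd⁴/(8D³N_a) = (78.7×10³)(4.2⁴)/(8·52.0³·10) = 2.1771 N/mm
U = ½kδ² = 0.5 × 2.1771 × 5.52² = 33.168 N·mm = 0.033168 J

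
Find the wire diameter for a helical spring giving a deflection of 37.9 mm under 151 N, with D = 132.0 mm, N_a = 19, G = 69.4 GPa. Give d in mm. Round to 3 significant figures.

11.9 mm

Required rate k = F/δ = 151/37.9 = 3.9842 N/mm
d = (8D³N_a·k / G)^(1/4) = (8·132.0³·19·3.9842 / (69.4×10³))^0.25
  = (20070)^0.25 = 11.9024 mm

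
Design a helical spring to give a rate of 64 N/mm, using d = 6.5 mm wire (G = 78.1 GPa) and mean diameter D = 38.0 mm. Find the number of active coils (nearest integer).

N_a = Gd⁴/(8D³k) = (78.1×10³ × 6.5⁴)/(8 × 38.0³ × 64)
    = 1.39413e+08 / 2.80945e+07 = 4.962 → 5 coils

5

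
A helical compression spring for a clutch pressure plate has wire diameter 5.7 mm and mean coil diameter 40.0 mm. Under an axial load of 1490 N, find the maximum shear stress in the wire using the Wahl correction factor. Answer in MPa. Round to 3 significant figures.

Spring index C = D/d = 40.0/5.7 = 7.0175
K_W = (4C−1)/(4C−4) + 0.615/C = 27.070/24.070 + 0.0876 = 1.2123
τ₀ = 8FD/(πd³) = 8·1490·40.0/(π·5.7³) = 476800/581.8 = 819.52 MPa
τ_max = K·τ₀ = 1.2123 × 819.52 = 993.49 MPa

993 MPa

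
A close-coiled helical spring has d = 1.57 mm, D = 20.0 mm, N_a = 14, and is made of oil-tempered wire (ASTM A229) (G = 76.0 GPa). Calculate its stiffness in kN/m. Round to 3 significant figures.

0.515 kN/m

k = Gd⁴/(8D³N_a) = (76.0×10³ × 1.57⁴) / (8 × 20.0³ × 14)
  = 461756 / 896000 = 0.51535 N/mm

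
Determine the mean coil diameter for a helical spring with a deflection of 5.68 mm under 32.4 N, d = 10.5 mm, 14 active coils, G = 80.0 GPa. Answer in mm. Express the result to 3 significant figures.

115 mm

Required rate k = F/δ = 32.4/5.68 = 5.7042 N/mm
D = (Gd⁴/(8N_a·k))^(1/3) = (80.0×10³·10.5⁴/(8·14·5.7042))^(1/3)
  = (1.52206e+06)^(1/3) = 115.0299 mm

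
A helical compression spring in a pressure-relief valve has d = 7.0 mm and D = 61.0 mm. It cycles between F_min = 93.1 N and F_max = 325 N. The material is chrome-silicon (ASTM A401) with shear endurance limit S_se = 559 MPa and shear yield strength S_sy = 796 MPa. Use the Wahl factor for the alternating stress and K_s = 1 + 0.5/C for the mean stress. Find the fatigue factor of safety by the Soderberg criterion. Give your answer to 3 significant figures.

C = D/d = 61.0/7.0 = 8.7143; K_W = (4C−1)/(4C−4)+0.615/C = 1.1678; K_s = 1+0.5/C = 1.0574
F_a = (F_max−F_min)/2 = 115.95 N; F_m = (F_max+F_min)/2 = 209.05 N
τ_a = K_W·8F_aD/(πd³) = 1.1678 × 52.511 = 61.322 MPa
τ_m = K_s·8F_mD/(πd³) = 1.0574 × 94.673 = 100.11 MPa
Soderberg: 1/n_f = τ_a/S_se + τ_m/S_sy = 61.322/559 + 100.11/796 = 0.10970 + 0.12576 = 0.23546
n_f = 1/0.23546 = 4.247

4.25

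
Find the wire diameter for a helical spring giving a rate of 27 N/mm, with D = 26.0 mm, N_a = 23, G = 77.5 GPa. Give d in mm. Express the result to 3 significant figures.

5.79 mm

d = (8D³N_a·k / G)^(1/4) = (8·26.0³·23·27 / (77.5×10³))^0.25
  = (1126.7)^0.25 = 5.7936 mm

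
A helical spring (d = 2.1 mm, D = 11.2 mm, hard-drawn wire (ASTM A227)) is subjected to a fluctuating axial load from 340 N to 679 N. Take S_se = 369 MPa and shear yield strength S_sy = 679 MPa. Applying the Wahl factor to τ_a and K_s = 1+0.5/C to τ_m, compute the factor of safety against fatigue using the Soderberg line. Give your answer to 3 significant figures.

0.230

C = D/d = 11.2/2.1 = 5.3333; K_W = (4C−1)/(4C−4)+0.615/C = 1.2884; K_s = 1+0.5/C = 1.0938
F_a = (F_max−F_min)/2 = 169.5 N; F_m = (F_max+F_min)/2 = 509.5 N
τ_a = K_W·8F_aD/(πd³) = 1.2884 × 522 = 672.54 MPa
τ_m = K_s·8F_mD/(πd³) = 1.0938 × 1569.1 = 1716.2 MPa
Soderberg: 1/n_f = τ_a/S_se + τ_m/S_sy = 672.54/369 + 1716.2/679 = 1.82260 + 2.52751 = 4.3501
n_f = 1/4.3501 = 0.2299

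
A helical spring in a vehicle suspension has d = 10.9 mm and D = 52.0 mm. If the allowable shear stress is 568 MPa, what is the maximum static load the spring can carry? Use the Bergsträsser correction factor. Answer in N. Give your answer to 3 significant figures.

C = D/d = 52.0/10.9 = 4.7706
K_B = (4C+2)/(4C−3) = 21.083/16.083 = 1.3109
τ_max = K·8FD/(πd³) → F_max = τ_allow·πd³/(8DK)
F_max = 568·π·10.9³/(8·52.0·1.3109) = 2.3109e+06/545.33 = 4237.6 N

4240 N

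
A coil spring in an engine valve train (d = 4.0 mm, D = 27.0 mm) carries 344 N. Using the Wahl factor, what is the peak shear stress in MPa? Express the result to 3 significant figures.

451 MPa

Spring index C = D/d = 27.0/4.0 = 6.7500
K_W = (4C−1)/(4C−4) + 0.615/C = 26.000/23.000 + 0.0911 = 1.2215
τ₀ = 8FD/(πd³) = 8·344·27.0/(π·4.0³) = 74304/201.06 = 369.56 MPa
τ_max = K·τ₀ = 1.2215 × 369.56 = 451.43 MPa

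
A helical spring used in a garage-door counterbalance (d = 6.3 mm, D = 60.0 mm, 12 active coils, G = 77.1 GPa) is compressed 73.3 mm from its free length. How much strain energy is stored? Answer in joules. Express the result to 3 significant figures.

15.7 J

k = Gd⁴/(8D³N_a) = (77.1×10³)(6.3⁴)/(8·60.0³·12) = 5.8572 N/mm
U = ½kδ² = 0.5 × 5.8572 × 73.3² = 15735 N·mm = 15.735 J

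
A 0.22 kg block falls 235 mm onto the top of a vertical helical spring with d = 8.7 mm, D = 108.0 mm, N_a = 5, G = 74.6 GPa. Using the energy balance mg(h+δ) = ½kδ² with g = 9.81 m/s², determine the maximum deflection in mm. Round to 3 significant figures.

11.2 mm

k = Gd⁴/(8D³N_a) = (74.6×10³)(8.7⁴)/(8·108.0³·5) = 8.4817 N/mm
W = mg = 0.22 × 9.81 = 2.1582 N
½kδ² − Wδ − Wh = 0 → δ = (W + √(W² + 2kWh))/k
δ = (2.1582 + √(4.6578 + 8603.48))/8.4817 = (2.1582 + 92.78)/8.4817 = 11.193 mm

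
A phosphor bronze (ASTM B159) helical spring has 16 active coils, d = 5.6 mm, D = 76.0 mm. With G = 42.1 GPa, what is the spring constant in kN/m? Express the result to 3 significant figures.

0.737 kN/m

k = Gd⁴/(8D³N_a) = (42.1×10³ × 5.6⁴) / (8 × 76.0³ × 16)
  = 4.14032e+07 / 5.61889e+07 = 0.73686 N/mm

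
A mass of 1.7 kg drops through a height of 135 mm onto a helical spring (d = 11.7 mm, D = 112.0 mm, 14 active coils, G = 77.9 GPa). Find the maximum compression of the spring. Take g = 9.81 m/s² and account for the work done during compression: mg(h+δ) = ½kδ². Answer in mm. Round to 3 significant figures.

k = Gd⁴/(8D³N_a) = (77.9×10³)(11.7⁴)/(8·112.0³·14) = 9.277 N/mm
W = mg = 1.7 × 9.81 = 16.677 N
½kδ² − Wδ − Wh = 0 → δ = (W + √(W² + 2kWh))/k
δ = (16.677 + √(278.12 + 41772.5))/9.277 = (16.677 + 205.06)/9.277 = 23.902 mm

23.9 mm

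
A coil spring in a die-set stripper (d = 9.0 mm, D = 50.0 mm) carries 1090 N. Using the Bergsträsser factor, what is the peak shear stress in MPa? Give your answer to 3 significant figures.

Spring index C = D/d = 50.0/9.0 = 5.5556
K_B = (4C+2)/(4C−3) = 24.222/19.222 = 1.2601
τ₀ = 8FD/(πd³) = 8·1090·50.0/(π·9.0³) = 436000/2290.2 = 190.37 MPa
τ_max = K·τ₀ = 1.2601 × 190.37 = 239.89 MPa

240 MPa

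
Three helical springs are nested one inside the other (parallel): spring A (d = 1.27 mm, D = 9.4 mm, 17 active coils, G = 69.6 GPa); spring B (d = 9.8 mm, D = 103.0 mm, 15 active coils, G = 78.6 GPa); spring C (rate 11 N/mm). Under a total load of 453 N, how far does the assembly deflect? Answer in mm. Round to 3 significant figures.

25.0 mm

k_A = Gd⁴/(8D³N_a) = (69.6×10³)(1.27⁴)/(8·9.4³·17) = 1.6029 N/mm
k_B = Gd⁴/(8D³N_a) = (78.6×10³)(9.8⁴)/(8·103.0³·15) = 5.5288 N/mm
Parallel: k_eq = 1.6029 + 5.5288 + 11 = 18.132 N/mm
δ = F/k_eq = 453/18.132 = 24.984 mm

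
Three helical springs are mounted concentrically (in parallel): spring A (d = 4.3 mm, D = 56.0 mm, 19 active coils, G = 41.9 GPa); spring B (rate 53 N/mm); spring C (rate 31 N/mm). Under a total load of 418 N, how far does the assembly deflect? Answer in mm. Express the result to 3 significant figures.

k_A = Gd⁴/(8D³N_a) = (41.9×10³)(4.3⁴)/(8·56.0³·19) = 0.53664 N/mm
Parallel: k_eq = 0.53664 + 53 + 31 = 84.537 N/mm
δ = F/k_eq = 418/84.537 = 4.9446 mm

4.94 mm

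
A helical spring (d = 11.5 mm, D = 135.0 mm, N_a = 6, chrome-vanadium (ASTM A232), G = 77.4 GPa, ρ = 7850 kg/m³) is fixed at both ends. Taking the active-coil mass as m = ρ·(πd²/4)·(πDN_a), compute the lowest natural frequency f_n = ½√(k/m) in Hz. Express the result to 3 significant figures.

k = Gd⁴/(8D³N_a) = (77.4×10³)(11.5⁴)/(8·135.0³·6) = 11.463 N/mm = 11463 N/m
Wire length L = πDN_a = π·135.0·6 = 2544.7 mm
m = ρ·(πd²/4)·L = 7850 × 103.87×10⁻⁶ m² × 2.5447 m = 2.0749 kg
f_n = ½√(k/m) = 0.5·√(11463/2.0749) = 0.5·√(5524.6) = 37.164 Hz

37.2 Hz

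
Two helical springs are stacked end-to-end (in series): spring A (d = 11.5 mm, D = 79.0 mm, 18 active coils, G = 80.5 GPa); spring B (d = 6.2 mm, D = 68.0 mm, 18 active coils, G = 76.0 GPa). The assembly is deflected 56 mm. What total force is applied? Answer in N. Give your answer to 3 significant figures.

k_A = Gd⁴/(8D³N_a) = (80.5×10³)(11.5⁴)/(8·79.0³·18) = 19.831 N/mm
k_B = Gd⁴/(8D³N_a) = (76.0×10³)(6.2⁴)/(8·68.0³·18) = 2.4802 N/mm
Series: 1/k_eq = 1/19.831 + 1/2.4802 = 0.45362; k_eq = 2.2045 N/mm
F = k_eq·δ = 2.2045·56 = 123.45 N

123 N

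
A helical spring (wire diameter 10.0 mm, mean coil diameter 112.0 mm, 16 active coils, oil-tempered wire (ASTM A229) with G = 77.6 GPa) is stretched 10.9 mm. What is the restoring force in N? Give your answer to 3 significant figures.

47.0 N

k = Gd⁴/(8D³N_a) = (77.6×10³)(10.0⁴)/(8·112.0³·16) = 4.3152 N/mm
F = k·δ = 4.3152 × 10.9 = 47.035 N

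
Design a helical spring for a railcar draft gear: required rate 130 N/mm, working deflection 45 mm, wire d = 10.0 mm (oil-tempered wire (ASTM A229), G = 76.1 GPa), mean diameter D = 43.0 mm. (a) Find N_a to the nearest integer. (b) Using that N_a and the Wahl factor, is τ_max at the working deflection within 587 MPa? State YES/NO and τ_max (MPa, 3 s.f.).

N_a = Gd⁴/(8D³k) = (76.1×10³)(10.0⁴)/(8·43.0³·130) = 9.203 → N_a = 9
Actual rate k = Gd⁴/(8D³·9) = 132.94 N/mm
Working load F = kδ = 132.94·45 = 5982.2 N
C = 43.0/10.0 = 4.3000; K_W = (4C−1)/(4C−4)+0.615/C = 1.3703
τ_max = K_W·8FD/(πd³) = 1.3703·655.04 = 897.6 MPa
τ_max > 587 MPa → exceeds allowable

(a) 9 coils; (b) NO, τ_max = 898 MPa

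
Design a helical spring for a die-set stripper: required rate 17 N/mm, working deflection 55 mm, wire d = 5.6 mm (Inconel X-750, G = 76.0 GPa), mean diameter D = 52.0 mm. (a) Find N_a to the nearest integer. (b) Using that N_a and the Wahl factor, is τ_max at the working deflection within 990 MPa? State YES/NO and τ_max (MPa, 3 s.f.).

(a) 4 coils; (b) YES, τ_max = 797 MPa

N_a = Gd⁴/(8D³k) = (76.0×10³)(5.6⁴)/(8·52.0³·17) = 3.909 → N_a = 4
Actual rate k = Gd⁴/(8D³·4) = 16.611 N/mm
Working load F = kδ = 16.611·55 = 913.63 N
C = 52.0/5.6 = 9.2857; K_W = (4C−1)/(4C−4)+0.615/C = 1.1567
τ_max = K_W·8FD/(πd³) = 1.1567·688.89 = 796.87 MPa
τ_max ≤ 990 MPa → acceptable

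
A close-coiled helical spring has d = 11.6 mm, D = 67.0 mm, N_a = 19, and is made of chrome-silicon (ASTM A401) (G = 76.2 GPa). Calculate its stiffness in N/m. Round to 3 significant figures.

k = Gd⁴/(8D³N_a) = (76.2×10³ × 11.6⁴) / (8 × 67.0³ × 19)
  = 1.37971e+09 / 4.5716e+07 = 30.18 N/mm = 30180 N/m

30200 N/m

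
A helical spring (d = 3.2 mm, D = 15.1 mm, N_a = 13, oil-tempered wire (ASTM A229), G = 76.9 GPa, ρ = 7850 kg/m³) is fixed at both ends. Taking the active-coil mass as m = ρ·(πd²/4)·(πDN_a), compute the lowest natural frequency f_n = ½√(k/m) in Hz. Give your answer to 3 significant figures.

k = Gd⁴/(8D³N_a) = (76.9×10³)(3.2⁴)/(8·15.1³·13) = 22.52 N/mm = 22520 N/m
Wire length L = πDN_a = π·15.1·13 = 616.69 mm
m = ρ·(πd²/4)·L = 7850 × 8.0425×10⁻⁶ m² × 0.61669 m = 0.038934 kg
f_n = ½√(k/m) = 0.5·√(22520/0.038934) = 0.5·√(5.7841e+05) = 380.26 Hz

380 Hz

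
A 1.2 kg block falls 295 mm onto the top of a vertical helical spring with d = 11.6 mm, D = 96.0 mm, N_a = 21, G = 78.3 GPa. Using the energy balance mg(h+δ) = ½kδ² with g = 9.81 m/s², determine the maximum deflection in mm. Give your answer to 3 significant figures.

28.2 mm

k = Gd⁴/(8D³N_a) = (78.3×10³)(11.6⁴)/(8·96.0³·21) = 9.5383 N/mm
W = mg = 1.2 × 9.81 = 11.772 N
½kδ² − Wδ − Wh = 0 → δ = (W + √(W² + 2kWh))/k
δ = (11.772 + √(138.58 + 66248))/9.5383 = (11.772 + 257.66)/9.5383 = 28.247 mm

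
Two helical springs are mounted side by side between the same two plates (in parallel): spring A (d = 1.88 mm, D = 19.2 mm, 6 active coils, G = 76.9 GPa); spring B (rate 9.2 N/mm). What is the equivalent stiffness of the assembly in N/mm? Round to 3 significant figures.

12.0 N/mm

k_A = Gd⁴/(8D³N_a) = (76.9×10³)(1.88⁴)/(8·19.2³·6) = 2.8276 N/mm
Parallel: k_eq = 2.8276 + 9.2 = 12.028 N/mm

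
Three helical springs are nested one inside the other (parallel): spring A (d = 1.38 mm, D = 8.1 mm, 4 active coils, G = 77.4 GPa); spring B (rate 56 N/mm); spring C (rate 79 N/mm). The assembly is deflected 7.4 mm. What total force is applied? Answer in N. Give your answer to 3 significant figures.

k_A = Gd⁴/(8D³N_a) = (77.4×10³)(1.38⁴)/(8·8.1³·4) = 16.506 N/mm
Parallel: k_eq = 16.506 + 56 + 79 = 151.51 N/mm
F = k_eq·δ = 151.51·7.4 = 1121.1 N

1120 N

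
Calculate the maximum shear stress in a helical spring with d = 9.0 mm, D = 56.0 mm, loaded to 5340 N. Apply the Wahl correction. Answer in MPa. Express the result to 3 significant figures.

1300 MPa

Spring index C = D/d = 56.0/9.0 = 6.2222
K_W = (4C−1)/(4C−4) + 0.615/C = 23.889/20.889 + 0.0988 = 1.2425
τ₀ = 8FD/(πd³) = 8·5340·56.0/(π·9.0³) = 2.39232e+06/2290.2 = 1044.6 MPa
τ_max = K·τ₀ = 1.2425 × 1044.6 = 1297.8 MPa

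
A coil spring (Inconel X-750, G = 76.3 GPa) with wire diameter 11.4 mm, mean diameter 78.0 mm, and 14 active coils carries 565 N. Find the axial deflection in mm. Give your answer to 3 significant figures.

k = Gd⁴/(8D³N_a) = (76.3×10³)(11.4⁴)/(8·78.0³·14) = 24.246 N/mm
δ = F/k = 565 / 24.246 = 23.303 mm

23.3 mm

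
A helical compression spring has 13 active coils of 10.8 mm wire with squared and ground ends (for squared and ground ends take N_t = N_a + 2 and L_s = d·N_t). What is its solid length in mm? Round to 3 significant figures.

squared and ground ends: N_t = N_a + 2 = 13 + 2 = 15
L_s = d·N_t = 10.8 × 15 = 162 mm

162 mm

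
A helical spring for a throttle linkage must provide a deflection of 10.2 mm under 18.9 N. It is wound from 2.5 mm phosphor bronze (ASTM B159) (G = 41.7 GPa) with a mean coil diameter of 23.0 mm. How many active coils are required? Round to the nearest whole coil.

9

Required rate k = F/δ = 18.9/10.2 = 1.8529 N/mm
N_a = Gd⁴/(8D³k) = (41.7×10³ × 2.5⁴)/(8 × 23.0³ × 1.8529)
    = 1.62891e+06 / 180358 = 9.032 → 9 coils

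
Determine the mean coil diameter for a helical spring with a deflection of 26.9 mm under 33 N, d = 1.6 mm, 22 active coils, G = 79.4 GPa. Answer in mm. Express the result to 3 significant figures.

13.4 mm

Required rate k = F/δ = 33/26.9 = 1.2268 N/mm
D = (Gd⁴/(8N_a·k))^(1/3) = (79.4×10³·1.6⁴/(8·22·1.2268))^(1/3)
  = (2410.05)^(1/3) = 13.4073 mm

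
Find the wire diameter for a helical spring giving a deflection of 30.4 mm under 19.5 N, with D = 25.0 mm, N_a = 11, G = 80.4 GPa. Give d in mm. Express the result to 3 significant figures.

1.82 mm

Required rate k = F/δ = 19.5/30.4 = 0.64145 N/mm
d = (8D³N_a·k / G)^(1/4) = (8·25.0³·11·0.64145 / (80.4×10³))^0.25
  = (10.97)^0.25 = 1.8199 mm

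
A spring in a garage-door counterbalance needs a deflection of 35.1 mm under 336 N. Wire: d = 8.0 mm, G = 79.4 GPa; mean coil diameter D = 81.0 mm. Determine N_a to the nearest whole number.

Required rate k = F/δ = 336/35.1 = 9.5726 N/mm
N_a = Gd⁴/(8D³k) = (79.4×10³ × 8.0⁴)/(8 × 81.0³ × 9.5726)
    = 3.25222e+08 / 4.06984e+07 = 7.991 → 8 coils

8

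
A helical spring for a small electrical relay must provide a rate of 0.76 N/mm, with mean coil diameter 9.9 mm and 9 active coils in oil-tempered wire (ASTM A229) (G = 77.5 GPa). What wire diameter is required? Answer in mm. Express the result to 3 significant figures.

d = (8D³N_a·k / G)^(1/4) = (8·9.9³·9·0.76 / (77.5×10³))^0.25
  = (0.68509)^0.25 = 0.9098 mm

0.910 mm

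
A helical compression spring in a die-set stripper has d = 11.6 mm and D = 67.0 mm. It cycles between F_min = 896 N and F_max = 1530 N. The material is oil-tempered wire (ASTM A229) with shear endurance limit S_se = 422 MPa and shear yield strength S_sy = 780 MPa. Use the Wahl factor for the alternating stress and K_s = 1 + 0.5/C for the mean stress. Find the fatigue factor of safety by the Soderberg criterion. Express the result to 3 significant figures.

C = D/d = 67.0/11.6 = 5.7759; K_W = (4C−1)/(4C−4)+0.615/C = 1.2635; K_s = 1+0.5/C = 1.0866
F_a = (F_max−F_min)/2 = 317 N; F_m = (F_max+F_min)/2 = 1213 N
τ_a = K_W·8F_aD/(πd³) = 1.2635 × 34.65 = 43.781 MPa
τ_m = K_s·8F_mD/(πd³) = 1.0866 × 132.59 = 144.06 MPa
Soderberg: 1/n_f = τ_a/S_se + τ_m/S_sy = 43.781/422 + 144.06/780 = 0.10375 + 0.18470 = 0.28844
n_f = 1/0.28844 = 3.467

3.47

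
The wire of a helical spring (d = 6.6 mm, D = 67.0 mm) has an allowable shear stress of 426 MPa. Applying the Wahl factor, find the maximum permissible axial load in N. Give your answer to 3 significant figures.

C = D/d = 67.0/6.6 = 10.1515
K_W = (4C−1)/(4C−4) + 0.615/C = 39.606/36.606 + 0.0606 = 1.1425
τ_max = K·8FD/(πd³) → F_max = τ_allow·πd³/(8DK)
F_max = 426·π·6.6³/(8·67.0·1.1425) = 3.8476e+05/612.4 = 628.29 N

628 N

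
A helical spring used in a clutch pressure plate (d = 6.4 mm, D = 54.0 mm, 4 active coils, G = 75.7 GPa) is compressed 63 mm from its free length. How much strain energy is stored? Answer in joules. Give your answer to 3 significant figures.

k = Gd⁴/(8D³N_a) = (75.7×10³)(6.4⁴)/(8·54.0³·4) = 25.205 N/mm
U = ½kδ² = 0.5 × 25.205 × 63² = 50019 N·mm = 50.019 J

50.0 J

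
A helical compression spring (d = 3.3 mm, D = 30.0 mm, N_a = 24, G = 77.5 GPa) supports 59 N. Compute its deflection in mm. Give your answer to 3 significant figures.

33.3 mm

k = Gd⁴/(8D³N_a) = (77.5×10³)(3.3⁴)/(8·30.0³·24) = 1.7729 N/mm
δ = F/k = 59 / 1.7729 = 33.278 mm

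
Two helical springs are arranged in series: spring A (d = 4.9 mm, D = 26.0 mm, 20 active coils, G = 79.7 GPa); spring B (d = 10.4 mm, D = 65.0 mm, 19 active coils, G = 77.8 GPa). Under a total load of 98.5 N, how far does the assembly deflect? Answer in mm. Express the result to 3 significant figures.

k_A = Gd⁴/(8D³N_a) = (79.7×10³)(4.9⁴)/(8·26.0³·20) = 16.338 N/mm
k_B = Gd⁴/(8D³N_a) = (77.8×10³)(10.4⁴)/(8·65.0³·19) = 21.804 N/mm
Series: 1/k_eq = 1/16.338 + 1/21.804 = 0.10707; k_eq = 9.3397 N/mm
δ = F/k_eq = 98.5/9.3397 = 10.546 mm

10.5 mm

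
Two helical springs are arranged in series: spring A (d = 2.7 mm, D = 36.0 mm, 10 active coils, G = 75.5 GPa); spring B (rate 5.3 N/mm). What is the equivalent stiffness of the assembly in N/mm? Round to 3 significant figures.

0.894 N/mm

k_A = Gd⁴/(8D³N_a) = (75.5×10³)(2.7⁴)/(8·36.0³·10) = 1.075 N/mm
Series: 1/k_eq = 1/1.075 + 1/5.3 = 1.1189; k_eq = 0.89372 N/mm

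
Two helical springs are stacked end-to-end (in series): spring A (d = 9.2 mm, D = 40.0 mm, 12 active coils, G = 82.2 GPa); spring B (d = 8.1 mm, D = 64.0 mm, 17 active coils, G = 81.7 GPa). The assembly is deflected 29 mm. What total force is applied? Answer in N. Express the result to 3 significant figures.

k_A = Gd⁴/(8D³N_a) = (82.2×10³)(9.2⁴)/(8·40.0³·12) = 95.846 N/mm
k_B = Gd⁴/(8D³N_a) = (81.7×10³)(8.1⁴)/(8·64.0³·17) = 9.8647 N/mm
Series: 1/k_eq = 1/95.846 + 1/9.8647 = 0.11181; k_eq = 8.9441 N/mm
F = k_eq·δ = 8.9441·29 = 259.38 N

259 N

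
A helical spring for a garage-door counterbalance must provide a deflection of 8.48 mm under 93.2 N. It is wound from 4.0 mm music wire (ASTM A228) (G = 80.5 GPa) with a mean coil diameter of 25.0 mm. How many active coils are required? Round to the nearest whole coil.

15

Required rate k = F/δ = 93.2/8.48 = 10.991 N/mm
N_a = Gd⁴/(8D³k) = (80.5×10³ × 4.0⁴)/(8 × 25.0³ × 10.991)
    = 2.0608e+07 / 1.37382e+06 = 15 → 15 coils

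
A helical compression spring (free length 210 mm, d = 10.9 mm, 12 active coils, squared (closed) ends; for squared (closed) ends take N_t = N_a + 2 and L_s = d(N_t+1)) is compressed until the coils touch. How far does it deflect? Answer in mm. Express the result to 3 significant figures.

N_t = 14; L_s = 10.9·15 = 163.5 mm
δ_solid = L₀ − L_s = 210 − 163.5 = 46.5 mm

46.5 mm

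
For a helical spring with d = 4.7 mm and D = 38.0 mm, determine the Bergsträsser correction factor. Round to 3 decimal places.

1.170

C = D/d = 38.0/4.7 = 8.0851
K_B = (4C+2)/(4C−3) = 34.340/29.340 = 1.1704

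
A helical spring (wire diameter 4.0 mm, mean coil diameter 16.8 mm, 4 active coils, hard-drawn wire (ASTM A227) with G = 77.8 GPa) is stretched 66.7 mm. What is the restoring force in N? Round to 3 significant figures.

k = Gd⁴/(8D³N_a) = (77.8×10³)(4.0⁴)/(8·16.8³·4) = 131.26 N/mm
F = k·δ = 131.26 × 66.7 = 8755.2 N

8760 N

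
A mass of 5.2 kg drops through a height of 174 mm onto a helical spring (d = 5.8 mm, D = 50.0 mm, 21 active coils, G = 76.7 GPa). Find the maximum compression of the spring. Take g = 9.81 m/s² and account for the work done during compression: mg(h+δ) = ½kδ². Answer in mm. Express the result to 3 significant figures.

k = Gd⁴/(8D³N_a) = (76.7×10³)(5.8⁴)/(8·50.0³·21) = 4.1332 N/mm
W = mg = 5.2 × 9.81 = 51.012 N
½kδ² − Wδ − Wh = 0 → δ = (W + √(W² + 2kWh))/k
δ = (51.012 + √(2602.2 + 73373.6))/4.1332 = (51.012 + 275.64)/4.1332 = 79.03 mm

79.0 mm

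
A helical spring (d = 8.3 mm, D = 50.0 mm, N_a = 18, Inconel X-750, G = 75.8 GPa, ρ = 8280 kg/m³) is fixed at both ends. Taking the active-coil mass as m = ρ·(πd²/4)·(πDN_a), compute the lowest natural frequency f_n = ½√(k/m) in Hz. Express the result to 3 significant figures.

k = Gd⁴/(8D³N_a) = (75.8×10³)(8.3⁴)/(8·50.0³·18) = 19.985 N/mm = 19985 N/m
Wire length L = πDN_a = π·50.0·18 = 2827.4 mm
m = ρ·(πd²/4)·L = 8280 × 54.106×10⁻⁶ m² × 2.8274 m = 1.2667 kg
f_n = ½√(k/m) = 0.5·√(19985/1.2667) = 0.5·√(15778) = 62.804 Hz

62.8 Hz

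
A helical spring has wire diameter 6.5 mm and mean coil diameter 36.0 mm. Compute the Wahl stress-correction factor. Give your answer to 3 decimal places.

1.276

C = D/d = 36.0/6.5 = 5.5385
K_W = (4C−1)/(4C−4) + 0.615/C = 21.154/18.154 + 0.1110 = 1.2763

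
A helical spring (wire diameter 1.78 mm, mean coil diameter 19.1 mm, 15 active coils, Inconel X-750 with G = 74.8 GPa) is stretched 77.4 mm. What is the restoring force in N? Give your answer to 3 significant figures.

69.5 N

k = Gd⁴/(8D³N_a) = (74.8×10³)(1.78⁴)/(8·19.1³·15) = 0.89805 N/mm
F = k·δ = 0.89805 × 77.4 = 69.509 N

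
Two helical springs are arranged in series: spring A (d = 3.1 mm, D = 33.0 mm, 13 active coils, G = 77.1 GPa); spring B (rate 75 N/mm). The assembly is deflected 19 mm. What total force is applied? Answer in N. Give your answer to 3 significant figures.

35.3 N

k_A = Gd⁴/(8D³N_a) = (77.1×10³)(3.1⁴)/(8·33.0³·13) = 1.9051 N/mm
Series: 1/k_eq = 1/1.9051 + 1/75 = 0.53823; k_eq = 1.8579 N/mm
F = k_eq·δ = 1.8579·19 = 35.301 N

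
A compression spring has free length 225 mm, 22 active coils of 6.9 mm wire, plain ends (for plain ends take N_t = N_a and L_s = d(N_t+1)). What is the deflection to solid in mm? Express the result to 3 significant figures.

N_t = 22; L_s = 6.9·23 = 158.7 mm
δ_solid = L₀ − L_s = 225 − 158.7 = 66.3 mm

66.3 mm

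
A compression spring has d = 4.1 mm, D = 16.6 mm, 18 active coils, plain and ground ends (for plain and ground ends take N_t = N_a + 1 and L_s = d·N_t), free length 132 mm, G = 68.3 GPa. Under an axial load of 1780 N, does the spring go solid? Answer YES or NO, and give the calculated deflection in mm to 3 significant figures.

k = Gd⁴/(8D³N_a) = (68.3×10³)(4.1⁴)/(8·16.6³·18) = 29.3 N/mm
N_t = 19; L_s = 4.1·19 = 77.9 mm; δ_solid = L₀ − L_s = 132 − 77.9 = 54.1 mm
δ = F/k = 1780/29.3 = 60.751 mm
δ ≥ δ_solid → spring goes solid

YES, δ = 60.8 mm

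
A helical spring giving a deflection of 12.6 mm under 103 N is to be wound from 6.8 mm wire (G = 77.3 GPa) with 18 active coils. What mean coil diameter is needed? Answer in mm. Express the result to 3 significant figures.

Required rate k = F/δ = 103/12.6 = 8.1746 N/mm
D = (Gd⁴/(8N_a·k))^(1/3) = (77.3×10³·6.8⁴/(8·18·8.1746))^(1/3)
  = (140406)^(1/3) = 51.9751 mm

52.0 mm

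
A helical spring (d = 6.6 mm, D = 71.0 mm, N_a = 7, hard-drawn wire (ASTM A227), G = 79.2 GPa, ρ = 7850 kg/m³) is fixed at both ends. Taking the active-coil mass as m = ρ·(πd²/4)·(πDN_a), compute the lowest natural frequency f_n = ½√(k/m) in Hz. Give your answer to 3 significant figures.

k = Gd⁴/(8D³N_a) = (79.2×10³)(6.6⁴)/(8·71.0³·7) = 7.4979 N/mm = 7497.9 N/m
Wire length L = πDN_a = π·71.0·7 = 1561.4 mm
m = ρ·(πd²/4)·L = 7850 × 34.212×10⁻⁶ m² × 1.5614 m = 0.41933 kg
f_n = ½√(k/m) = 0.5·√(7497.9/0.41933) = 0.5·√(17881) = 66.859 Hz

66.9 Hz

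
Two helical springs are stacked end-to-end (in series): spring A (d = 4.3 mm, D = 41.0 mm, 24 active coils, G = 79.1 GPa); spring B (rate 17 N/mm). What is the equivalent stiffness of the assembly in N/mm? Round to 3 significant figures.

k_A = Gd⁴/(8D³N_a) = (79.1×10³)(4.3⁴)/(8·41.0³·24) = 2.0436 N/mm
Series: 1/k_eq = 1/2.0436 + 1/17 = 0.54815; k_eq = 1.8243 N/mm

1.82 N/mm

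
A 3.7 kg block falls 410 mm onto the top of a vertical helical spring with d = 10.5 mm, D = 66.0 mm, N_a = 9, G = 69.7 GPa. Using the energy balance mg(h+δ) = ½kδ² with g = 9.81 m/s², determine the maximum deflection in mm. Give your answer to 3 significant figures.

k = Gd⁴/(8D³N_a) = (69.7×10³)(10.5⁴)/(8·66.0³·9) = 40.928 N/mm
W = mg = 3.7 × 9.81 = 36.297 N
½kδ² − Wδ − Wh = 0 → δ = (W + √(W² + 2kWh))/k
δ = (36.297 + √(1317.5 + 1.21818e+06))/40.928 = (36.297 + 1104.3)/40.928 = 27.868 mm

27.9 mm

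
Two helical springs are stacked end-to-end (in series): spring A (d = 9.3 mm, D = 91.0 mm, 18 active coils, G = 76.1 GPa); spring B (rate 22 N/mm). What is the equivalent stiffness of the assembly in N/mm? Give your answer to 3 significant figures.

4.24 N/mm

k_A = Gd⁴/(8D³N_a) = (76.1×10³)(9.3⁴)/(8·91.0³·18) = 5.246 N/mm
Series: 1/k_eq = 1/5.246 + 1/22 = 0.23608; k_eq = 4.2359 N/mm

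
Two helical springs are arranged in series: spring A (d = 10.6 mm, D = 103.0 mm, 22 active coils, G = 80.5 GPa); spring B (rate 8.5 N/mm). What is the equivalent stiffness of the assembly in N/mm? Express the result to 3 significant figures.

k_A = Gd⁴/(8D³N_a) = (80.5×10³)(10.6⁴)/(8·103.0³·22) = 5.2844 N/mm
Series: 1/k_eq = 1/5.2844 + 1/8.5 = 0.30688; k_eq = 3.2586 N/mm

3.26 N/mm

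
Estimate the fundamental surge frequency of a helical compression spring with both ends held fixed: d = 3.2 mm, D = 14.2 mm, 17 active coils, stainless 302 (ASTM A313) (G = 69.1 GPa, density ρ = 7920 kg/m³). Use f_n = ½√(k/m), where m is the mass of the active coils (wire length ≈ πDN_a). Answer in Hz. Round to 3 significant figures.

310 Hz

k = Gd⁴/(8D³N_a) = (69.1×10³)(3.2⁴)/(8·14.2³·17) = 18.607 N/mm = 18607 N/m
Wire length L = πDN_a = π·14.2·17 = 758.38 mm
m = ρ·(πd²/4)·L = 7920 × 8.0425×10⁻⁶ m² × 0.75838 m = 0.048306 kg
f_n = ½√(k/m) = 0.5·√(18607/0.048306) = 0.5·√(3.8519e+05) = 310.32 Hz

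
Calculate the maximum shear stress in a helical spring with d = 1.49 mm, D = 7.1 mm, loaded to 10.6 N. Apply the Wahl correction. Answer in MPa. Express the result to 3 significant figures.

Spring index C = D/d = 7.1/1.49 = 4.7651
K_W = (4C−1)/(4C−4) + 0.615/C = 18.060/15.060 + 0.1291 = 1.3283
τ₀ = 8FD/(πd³) = 8·10.6·7.1/(π·1.49³) = 602.08/10.392 = 57.936 MPa
τ_max = K·τ₀ = 1.3283 × 57.936 = 76.954 MPa

77.0 MPa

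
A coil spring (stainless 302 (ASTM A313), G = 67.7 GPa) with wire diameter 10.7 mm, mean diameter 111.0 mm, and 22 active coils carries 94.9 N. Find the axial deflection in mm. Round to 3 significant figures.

k = Gd⁴/(8D³N_a) = (67.7×10³)(10.7⁴)/(8·111.0³·22) = 3.6867 N/mm
δ = F/k = 94.9 / 3.6867 = 25.741 mm

25.7 mm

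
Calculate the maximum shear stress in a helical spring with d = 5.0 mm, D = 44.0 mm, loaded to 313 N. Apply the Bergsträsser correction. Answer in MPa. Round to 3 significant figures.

Spring index C = D/d = 44.0/5.0 = 8.8000
K_B = (4C+2)/(4C−3) = 37.200/32.200 = 1.1553
τ₀ = 8FD/(πd³) = 8·313·44.0/(π·5.0³) = 110176/392.7 = 280.56 MPa
τ_max = K·τ₀ = 1.1553 × 280.56 = 324.13 MPa

324 MPa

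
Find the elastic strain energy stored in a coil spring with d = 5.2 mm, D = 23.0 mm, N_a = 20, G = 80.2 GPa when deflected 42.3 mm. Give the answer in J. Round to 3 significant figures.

26.9 J

k = Gd⁴/(8D³N_a) = (80.2×10³)(5.2⁴)/(8·23.0³·20) = 30.122 N/mm
U = ½kδ² = 0.5 × 30.122 × 42.3² = 26949 N·mm = 26.949 J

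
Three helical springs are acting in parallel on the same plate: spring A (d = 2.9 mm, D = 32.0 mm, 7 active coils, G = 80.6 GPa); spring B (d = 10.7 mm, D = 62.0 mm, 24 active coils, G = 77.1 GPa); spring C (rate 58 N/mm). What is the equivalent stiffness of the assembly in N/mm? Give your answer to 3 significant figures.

83.2 N/mm

k_A = Gd⁴/(8D³N_a) = (80.6×10³)(2.9⁴)/(8·32.0³·7) = 3.1066 N/mm
k_B = Gd⁴/(8D³N_a) = (77.1×10³)(10.7⁴)/(8·62.0³·24) = 22.086 N/mm
Parallel: k_eq = 3.1066 + 22.086 + 58 = 83.192 N/mm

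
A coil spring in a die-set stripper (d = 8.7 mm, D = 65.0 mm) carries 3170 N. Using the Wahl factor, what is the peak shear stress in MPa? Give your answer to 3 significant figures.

955 MPa

Spring index C = D/d = 65.0/8.7 = 7.4713
K_W = (4C−1)/(4C−4) + 0.615/C = 28.885/25.885 + 0.0823 = 1.1982
τ₀ = 8FD/(πd³) = 8·3170·65.0/(π·8.7³) = 1.6484e+06/2068.7 = 796.81 MPa
τ_max = K·τ₀ = 1.1982 × 796.81 = 954.75 MPa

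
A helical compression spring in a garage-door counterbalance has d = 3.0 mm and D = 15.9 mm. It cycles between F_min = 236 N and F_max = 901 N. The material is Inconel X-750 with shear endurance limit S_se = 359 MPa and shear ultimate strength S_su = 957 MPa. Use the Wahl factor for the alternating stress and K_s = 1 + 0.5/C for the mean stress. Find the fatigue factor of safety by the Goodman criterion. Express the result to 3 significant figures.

C = D/d = 15.9/3.0 = 5.3000; K_W = (4C−1)/(4C−4)+0.615/C = 1.2905; K_s = 1+0.5/C = 1.0943
F_a = (F_max−F_min)/2 = 332.5 N; F_m = (F_max+F_min)/2 = 568.5 N
τ_a = K_W·8F_aD/(πd³) = 1.2905 × 498.61 = 643.44 MPa
τ_m = K_s·8F_mD/(πd³) = 1.0943 × 852.52 = 932.95 MPa
Goodman: 1/n_f = τ_a/S_se + τ_m/S_su = 643.44/359 + 932.95/957 = 1.79231 + 0.97486 = 2.7672
n_f = 1/2.7672 = 0.3614

0.361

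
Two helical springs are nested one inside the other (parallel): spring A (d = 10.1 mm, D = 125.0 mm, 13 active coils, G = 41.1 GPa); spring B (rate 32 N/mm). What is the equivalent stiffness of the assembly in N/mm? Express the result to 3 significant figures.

k_A = Gd⁴/(8D³N_a) = (41.1×10³)(10.1⁴)/(8·125.0³·13) = 2.1055 N/mm
Parallel: k_eq = 2.1055 + 32 = 34.106 N/mm

34.1 N/mm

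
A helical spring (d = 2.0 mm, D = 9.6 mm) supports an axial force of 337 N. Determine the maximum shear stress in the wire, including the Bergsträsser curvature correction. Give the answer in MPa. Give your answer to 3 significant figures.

Spring index C = D/d = 9.6/2.0 = 4.8000
K_B = (4C+2)/(4C−3) = 21.200/16.200 = 1.3086
τ₀ = 8FD/(πd³) = 8·337·9.6/(π·2.0³) = 25881.6/25.133 = 1029.8 MPa
τ_max = K·τ₀ = 1.3086 × 1029.8 = 1347.6 MPa

1350 MPa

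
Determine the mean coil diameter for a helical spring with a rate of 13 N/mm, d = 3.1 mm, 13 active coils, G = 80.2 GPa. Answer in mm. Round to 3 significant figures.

17.6 mm

D = (Gd⁴/(8N_a·k))^(1/3) = (80.2×10³·3.1⁴/(8·13·13))^(1/3)
  = (5478.28)^(1/3) = 17.6285 mm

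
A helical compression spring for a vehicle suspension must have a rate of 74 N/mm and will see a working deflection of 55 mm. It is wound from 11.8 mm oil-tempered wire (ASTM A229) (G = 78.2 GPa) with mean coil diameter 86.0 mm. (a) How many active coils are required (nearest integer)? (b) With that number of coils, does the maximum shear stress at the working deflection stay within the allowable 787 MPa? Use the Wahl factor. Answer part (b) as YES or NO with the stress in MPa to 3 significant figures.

N_a = Gd⁴/(8D³k) = (78.2×10³)(11.8⁴)/(8·86.0³·74) = 4.026 → N_a = 4
Actual rate k = Gd⁴/(8D³·4) = 74.489 N/mm
Working load F = kδ = 74.489·55 = 4096.9 N
C = 86.0/11.8 = 7.2881; K_W = (4C−1)/(4C−4)+0.615/C = 1.2037
τ_max = K_W·8FD/(πd³) = 1.2037·546.07 = 657.27 MPa
τ_max ≤ 787 MPa → acceptable

(a) 4 coils; (b) YES, τ_max = 657 MPa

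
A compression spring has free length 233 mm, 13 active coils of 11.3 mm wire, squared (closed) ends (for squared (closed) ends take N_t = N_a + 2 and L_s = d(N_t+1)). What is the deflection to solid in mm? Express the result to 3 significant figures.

52.2 mm

N_t = 15; L_s = 11.3·16 = 180.8 mm
δ_solid = L₀ − L_s = 233 − 180.8 = 52.2 mm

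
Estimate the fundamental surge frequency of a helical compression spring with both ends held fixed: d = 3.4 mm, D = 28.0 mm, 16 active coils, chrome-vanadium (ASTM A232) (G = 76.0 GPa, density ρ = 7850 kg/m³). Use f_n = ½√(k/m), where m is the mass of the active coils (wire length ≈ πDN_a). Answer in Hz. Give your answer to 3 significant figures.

94.9 Hz

k = Gd⁴/(8D³N_a) = (76.0×10³)(3.4⁴)/(8·28.0³·16) = 3.6145 N/mm = 3614.5 N/m
Wire length L = πDN_a = π·28.0·16 = 1407.4 mm
m = ρ·(πd²/4)·L = 7850 × 9.0792×10⁻⁶ m² × 1.4074 m = 0.10031 kg
f_n = ½√(k/m) = 0.5·√(3614.5/0.10031) = 0.5·√(36033) = 94.912 Hz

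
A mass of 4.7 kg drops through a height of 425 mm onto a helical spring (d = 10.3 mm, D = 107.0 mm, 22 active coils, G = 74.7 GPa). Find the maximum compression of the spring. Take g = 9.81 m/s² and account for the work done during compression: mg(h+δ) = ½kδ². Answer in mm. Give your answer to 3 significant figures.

k = Gd⁴/(8D³N_a) = (74.7×10³)(10.3⁴)/(8·107.0³·22) = 3.8995 N/mm
W = mg = 4.7 × 9.81 = 46.107 N
½kδ² − Wδ − Wh = 0 → δ = (W + √(W² + 2kWh))/k
δ = (46.107 + √(2125.9 + 152824))/3.8995 = (46.107 + 393.64)/3.8995 = 112.77 mm

113 mm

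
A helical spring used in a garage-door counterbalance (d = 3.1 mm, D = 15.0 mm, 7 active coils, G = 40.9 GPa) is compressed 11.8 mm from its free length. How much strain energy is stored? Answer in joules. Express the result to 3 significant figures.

k = Gd⁴/(8D³N_a) = (40.9×10³)(3.1⁴)/(8·15.0³·7) = 19.985 N/mm
U = ½kδ² = 0.5 × 19.985 × 11.8² = 1391.4 N·mm = 1.3914 J

1.39 J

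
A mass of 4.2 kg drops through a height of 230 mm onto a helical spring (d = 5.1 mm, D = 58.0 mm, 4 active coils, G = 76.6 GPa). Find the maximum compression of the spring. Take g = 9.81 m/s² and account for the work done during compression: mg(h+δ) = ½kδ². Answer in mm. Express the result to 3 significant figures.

k = Gd⁴/(8D³N_a) = (76.6×10³)(5.1⁴)/(8·58.0³·4) = 8.3 N/mm
W = mg = 4.2 × 9.81 = 41.202 N
½kδ² − Wδ − Wh = 0 → δ = (W + √(W² + 2kWh))/k
δ = (41.202 + √(1697.6 + 157308))/8.3 = (41.202 + 398.76)/8.3 = 53.007 mm

53.0 mm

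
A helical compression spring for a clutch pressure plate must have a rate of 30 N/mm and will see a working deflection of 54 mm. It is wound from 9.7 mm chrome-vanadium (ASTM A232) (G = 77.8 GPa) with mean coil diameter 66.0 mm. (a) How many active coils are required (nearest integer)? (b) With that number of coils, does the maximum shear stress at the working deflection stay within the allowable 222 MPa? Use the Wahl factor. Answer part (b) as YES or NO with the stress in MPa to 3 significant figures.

N_a = Gd⁴/(8D³k) = (77.8×10³)(9.7⁴)/(8·66.0³·30) = 9.982 → N_a = 10
Actual rate k = Gd⁴/(8D³·10) = 29.946 N/mm
Working load F = kδ = 29.946·54 = 1617.1 N
C = 66.0/9.7 = 6.8041; K_W = (4C−1)/(4C−4)+0.615/C = 1.2196
τ_max = K_W·8FD/(πd³) = 1.2196·297.79 = 363.18 MPa
τ_max > 222 MPa → exceeds allowable

(a) 10 coils; (b) NO, τ_max = 363 MPa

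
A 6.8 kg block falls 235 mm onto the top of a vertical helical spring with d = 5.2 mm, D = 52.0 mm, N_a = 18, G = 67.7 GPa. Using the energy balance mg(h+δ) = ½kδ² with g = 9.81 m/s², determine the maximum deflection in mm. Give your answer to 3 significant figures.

k = Gd⁴/(8D³N_a) = (67.7×10³)(5.2⁴)/(8·52.0³·18) = 2.4447 N/mm
W = mg = 6.8 × 9.81 = 66.708 N
½kδ² − Wδ − Wh = 0 → δ = (W + √(W² + 2kWh))/k
δ = (66.708 + √(4450 + 76648.8))/2.4447 = (66.708 + 284.78)/2.4447 = 143.77 mm

144 mm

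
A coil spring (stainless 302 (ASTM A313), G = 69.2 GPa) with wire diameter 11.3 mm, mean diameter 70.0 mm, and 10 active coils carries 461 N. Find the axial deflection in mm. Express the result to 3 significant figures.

k = Gd⁴/(8D³N_a) = (69.2×10³)(11.3⁴)/(8·70.0³·10) = 41.118 N/mm
δ = F/k = 461 / 41.118 = 11.212 mm

11.2 mm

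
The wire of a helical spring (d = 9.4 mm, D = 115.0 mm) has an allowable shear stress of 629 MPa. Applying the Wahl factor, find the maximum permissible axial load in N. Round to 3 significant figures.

1600 N

C = D/d = 115.0/9.4 = 12.2340
K_W = (4C−1)/(4C−4) + 0.615/C = 47.936/44.936 + 0.0503 = 1.1170
τ_max = K·8FD/(πd³) → F_max = τ_allow·πd³/(8DK)
F_max = 629·π·9.4³/(8·115.0·1.1170) = 1.6413e+06/1027.7 = 1597.1 N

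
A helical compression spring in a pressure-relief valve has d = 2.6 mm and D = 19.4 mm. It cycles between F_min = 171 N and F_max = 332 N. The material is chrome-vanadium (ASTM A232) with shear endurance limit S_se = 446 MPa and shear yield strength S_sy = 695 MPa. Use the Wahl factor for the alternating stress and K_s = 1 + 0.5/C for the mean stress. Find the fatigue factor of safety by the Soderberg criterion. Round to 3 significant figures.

0.591

C = D/d = 19.4/2.6 = 7.4615; K_W = (4C−1)/(4C−4)+0.615/C = 1.1985; K_s = 1+0.5/C = 1.0670
F_a = (F_max−F_min)/2 = 80.5 N; F_m = (F_max+F_min)/2 = 251.5 N
τ_a = K_W·8F_aD/(πd³) = 1.1985 × 226.27 = 271.18 MPa
τ_m = K_s·8F_mD/(πd³) = 1.0670 × 706.9 = 754.27 MPa
Soderberg: 1/n_f = τ_a/S_se + τ_m/S_sy = 271.18/446 + 754.27/695 = 0.60802 + 1.08528 = 1.6933
n_f = 1/1.6933 = 0.5906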